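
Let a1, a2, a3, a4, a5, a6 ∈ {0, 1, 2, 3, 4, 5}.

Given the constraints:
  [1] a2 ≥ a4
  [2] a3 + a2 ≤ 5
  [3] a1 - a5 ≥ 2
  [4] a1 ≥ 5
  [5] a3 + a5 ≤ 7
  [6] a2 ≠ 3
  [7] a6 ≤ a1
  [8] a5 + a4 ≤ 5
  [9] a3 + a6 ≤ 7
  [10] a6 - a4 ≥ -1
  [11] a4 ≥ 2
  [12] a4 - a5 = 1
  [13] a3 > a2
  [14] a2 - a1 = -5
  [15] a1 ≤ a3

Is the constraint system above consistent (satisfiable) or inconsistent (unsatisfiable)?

From constraints 4 and 15: a3 ≥ a1 ≥ 5. From constraints 1 and 11: a2 ≥ a4 ≥ 2. Hence a3 + a2 ≥ 7. But constraint 2 requires a3 + a2 ≤ 5, and 5 < 7. Contradiction.

Unsatisfiable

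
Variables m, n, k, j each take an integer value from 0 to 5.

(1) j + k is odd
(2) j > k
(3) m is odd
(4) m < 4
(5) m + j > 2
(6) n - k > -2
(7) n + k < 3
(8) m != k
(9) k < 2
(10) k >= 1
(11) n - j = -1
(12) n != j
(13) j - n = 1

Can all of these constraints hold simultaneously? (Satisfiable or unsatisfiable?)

Satisfiable

Setting (m, n, k, j) = (3, 1, 1, 2) satisfies everything: constraint 5: m + j = 5; constraint 6: n - k = 0; constraint 7: n + k = 2, and the others follow.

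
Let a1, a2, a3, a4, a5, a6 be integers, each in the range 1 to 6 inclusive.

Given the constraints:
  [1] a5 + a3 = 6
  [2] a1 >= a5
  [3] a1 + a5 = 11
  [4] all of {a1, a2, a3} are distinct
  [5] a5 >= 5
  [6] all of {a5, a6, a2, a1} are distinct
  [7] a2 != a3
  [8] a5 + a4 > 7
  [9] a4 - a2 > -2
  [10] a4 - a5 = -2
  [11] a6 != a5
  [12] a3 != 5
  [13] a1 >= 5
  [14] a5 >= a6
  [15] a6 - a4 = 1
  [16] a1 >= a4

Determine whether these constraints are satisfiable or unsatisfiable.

One satisfying assignment is a1 = 6, a2 = 3, a3 = 1, a4 = 3, a5 = 5, a6 = 4.
For the less obvious constraints — constraint 1: a5 + a3 = 6; constraint 3: a1 + a5 = 11; constraint 8: a5 + a4 = 8 — and the others hold by inspection.

Satisfiable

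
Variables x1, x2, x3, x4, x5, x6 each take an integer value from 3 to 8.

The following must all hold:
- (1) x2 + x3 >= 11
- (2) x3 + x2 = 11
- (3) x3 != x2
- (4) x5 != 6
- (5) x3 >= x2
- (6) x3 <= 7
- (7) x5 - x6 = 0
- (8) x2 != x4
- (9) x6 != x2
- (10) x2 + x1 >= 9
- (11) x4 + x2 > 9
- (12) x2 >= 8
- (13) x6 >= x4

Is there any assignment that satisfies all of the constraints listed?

Unsatisfiable

From constraint 12: x2 ≥ 8. From constraints 5 and 6: x2 ≤ x3 and x3 ≤ 7, so x2 ≤ 7. But 7 < 8, so no value of x2 works.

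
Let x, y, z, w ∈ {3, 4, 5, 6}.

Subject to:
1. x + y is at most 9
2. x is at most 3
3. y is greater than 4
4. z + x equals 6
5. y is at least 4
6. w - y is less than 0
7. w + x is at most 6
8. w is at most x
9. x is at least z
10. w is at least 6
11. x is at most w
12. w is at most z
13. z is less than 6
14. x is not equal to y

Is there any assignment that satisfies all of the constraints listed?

Unsatisfiable

From constraints 10 and 12: z ≥ w and w ≥ 6, so z ≥ 6. From constraints 2 and 9: z ≤ x and x ≤ 3, so z ≤ 3. But 3 < 6, so no value of z works.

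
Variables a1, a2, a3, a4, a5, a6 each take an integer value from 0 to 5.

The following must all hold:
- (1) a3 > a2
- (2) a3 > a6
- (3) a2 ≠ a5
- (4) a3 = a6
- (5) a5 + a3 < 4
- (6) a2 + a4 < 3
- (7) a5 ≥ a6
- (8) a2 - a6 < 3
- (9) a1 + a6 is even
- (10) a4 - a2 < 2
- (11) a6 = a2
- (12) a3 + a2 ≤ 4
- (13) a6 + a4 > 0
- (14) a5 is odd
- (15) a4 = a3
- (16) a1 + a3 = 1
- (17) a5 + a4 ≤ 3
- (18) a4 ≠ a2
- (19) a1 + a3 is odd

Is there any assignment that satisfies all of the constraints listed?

Unsatisfiable

From constraints 4, 11, and 15, a4 = a3 = a6 = a2, so a4 = a2. But constraint 18 says a4 ≠ a2. Contradiction.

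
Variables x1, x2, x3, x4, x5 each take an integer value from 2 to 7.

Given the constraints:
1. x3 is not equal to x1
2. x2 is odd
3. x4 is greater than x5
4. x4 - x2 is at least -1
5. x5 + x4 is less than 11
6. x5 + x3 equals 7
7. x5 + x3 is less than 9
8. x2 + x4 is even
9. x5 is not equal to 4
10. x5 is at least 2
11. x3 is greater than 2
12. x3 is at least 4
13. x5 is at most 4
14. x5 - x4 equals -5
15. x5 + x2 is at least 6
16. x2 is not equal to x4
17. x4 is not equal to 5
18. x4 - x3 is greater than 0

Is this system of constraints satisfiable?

Try x1 = 6, x2 = 5, x3 = 5, x4 = 7, x5 = 2.
Check constraint 4: x4 - x2 = 2; constraint 5: x5 + x4 = 9. The remaining constraints are straightforward to verify.

Satisfiable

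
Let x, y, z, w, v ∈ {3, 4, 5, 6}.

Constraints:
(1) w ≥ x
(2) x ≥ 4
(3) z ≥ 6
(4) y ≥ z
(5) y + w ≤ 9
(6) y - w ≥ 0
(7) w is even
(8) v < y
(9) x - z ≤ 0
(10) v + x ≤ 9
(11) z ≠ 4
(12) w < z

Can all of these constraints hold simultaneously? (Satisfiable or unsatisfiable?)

Unsatisfiable

From constraints 3 and 4: y ≥ z ≥ 6. From constraints 1 and 2: w ≥ x ≥ 4. Hence y + w ≥ 10. But constraint 5 requires y + w ≤ 9, and 9 < 10. Contradiction.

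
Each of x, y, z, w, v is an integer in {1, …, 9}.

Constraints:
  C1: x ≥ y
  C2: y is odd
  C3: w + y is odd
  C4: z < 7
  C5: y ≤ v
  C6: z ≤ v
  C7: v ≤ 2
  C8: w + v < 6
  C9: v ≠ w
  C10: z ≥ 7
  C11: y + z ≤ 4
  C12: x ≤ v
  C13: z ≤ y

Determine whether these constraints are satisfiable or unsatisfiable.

Unsatisfiable

From constraints 10 and 13: y ≥ z and z ≥ 7, so y ≥ 7. From constraints 5 and 7: y ≤ v and v ≤ 2, so y ≤ 2. But 2 < 7, so no value of y works.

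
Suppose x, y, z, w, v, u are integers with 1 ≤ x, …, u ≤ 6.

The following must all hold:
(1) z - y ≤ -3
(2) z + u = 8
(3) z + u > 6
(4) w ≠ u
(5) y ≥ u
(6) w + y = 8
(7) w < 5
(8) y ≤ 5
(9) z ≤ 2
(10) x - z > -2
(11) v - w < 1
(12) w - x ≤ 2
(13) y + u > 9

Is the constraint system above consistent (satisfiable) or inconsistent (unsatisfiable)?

Unsatisfiable

From constraint 9: z ≤ 2. From constraints 5 and 8: u ≤ y ≤ 5. Hence z + u ≤ 7. But constraint 2 requires z + u = 8, and 8 > 7. Contradiction.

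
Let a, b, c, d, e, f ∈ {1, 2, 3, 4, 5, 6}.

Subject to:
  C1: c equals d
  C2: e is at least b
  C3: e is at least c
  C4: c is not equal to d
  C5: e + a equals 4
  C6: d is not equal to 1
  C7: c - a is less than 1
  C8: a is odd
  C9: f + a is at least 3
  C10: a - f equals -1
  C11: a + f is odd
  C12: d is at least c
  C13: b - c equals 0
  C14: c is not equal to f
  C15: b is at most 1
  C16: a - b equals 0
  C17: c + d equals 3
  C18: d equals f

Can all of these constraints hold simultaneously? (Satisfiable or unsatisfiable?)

Unsatisfiable

From constraints 1 and 18, c = d = f, so c = f. But constraint 14 says c ≠ f. Contradiction.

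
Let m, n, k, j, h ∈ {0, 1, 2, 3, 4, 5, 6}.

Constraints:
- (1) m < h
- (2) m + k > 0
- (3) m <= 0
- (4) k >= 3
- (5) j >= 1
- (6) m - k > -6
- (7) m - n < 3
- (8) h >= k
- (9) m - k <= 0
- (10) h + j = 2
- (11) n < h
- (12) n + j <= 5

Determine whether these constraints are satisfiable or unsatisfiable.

From constraints 4 and 8: h ≥ k ≥ 3. From constraint 5: j ≥ 1. Hence h + j ≥ 4. But constraint 10 requires h + j = 2, and 2 < 4. Contradiction.

Unsatisfiable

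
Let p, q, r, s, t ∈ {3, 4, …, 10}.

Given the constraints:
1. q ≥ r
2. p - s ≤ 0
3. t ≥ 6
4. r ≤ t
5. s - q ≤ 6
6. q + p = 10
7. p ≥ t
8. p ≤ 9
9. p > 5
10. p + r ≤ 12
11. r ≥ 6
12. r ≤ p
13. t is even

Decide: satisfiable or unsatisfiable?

Unsatisfiable

From constraints 1 and 11: q ≥ r ≥ 6. From constraints 3 and 7: p ≥ t ≥ 6. Hence q + p ≥ 12. But constraint 6 requires q + p = 10, and 10 < 12. Contradiction.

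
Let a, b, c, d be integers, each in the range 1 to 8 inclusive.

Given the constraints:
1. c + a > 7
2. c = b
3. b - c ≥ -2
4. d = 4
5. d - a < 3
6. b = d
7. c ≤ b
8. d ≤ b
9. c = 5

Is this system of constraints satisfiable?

Constraint 9 fixes c = 5 and constraint 4 fixes d = 4. Constraints 2 and 6 give c = b = d, so c = d. But 5 ≠ 4 — contradiction.

Unsatisfiable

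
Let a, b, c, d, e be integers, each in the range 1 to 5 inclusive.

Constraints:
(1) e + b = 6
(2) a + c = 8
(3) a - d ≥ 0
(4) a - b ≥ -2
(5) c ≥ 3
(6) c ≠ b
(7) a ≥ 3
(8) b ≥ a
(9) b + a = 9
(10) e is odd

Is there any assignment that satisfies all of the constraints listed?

Satisfiable

Setting (a, b, c, d, e) = (4, 5, 4, 4, 1) satisfies everything: constraint 1: e + b = 6; constraint 2: a + c = 8; constraint 3: a - d = 0, and the others follow.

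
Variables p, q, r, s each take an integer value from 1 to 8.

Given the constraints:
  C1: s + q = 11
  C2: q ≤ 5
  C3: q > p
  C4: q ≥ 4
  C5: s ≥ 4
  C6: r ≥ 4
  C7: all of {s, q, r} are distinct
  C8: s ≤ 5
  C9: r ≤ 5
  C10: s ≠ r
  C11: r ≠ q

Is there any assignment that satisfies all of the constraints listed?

Unsatisfiable

Constraints 2, 4, 5, 6, 8, and 9 confine each of s, q, r to the 2 values {4, 5}.
Constraint 7 requires all 3 of them to be distinct, but only 2 values are available — impossible by the pigeonhole principle.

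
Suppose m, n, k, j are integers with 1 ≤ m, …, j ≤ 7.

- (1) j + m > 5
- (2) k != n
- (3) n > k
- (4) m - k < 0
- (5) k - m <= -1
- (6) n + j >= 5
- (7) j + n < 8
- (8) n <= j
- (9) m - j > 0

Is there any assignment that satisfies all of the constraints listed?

Unsatisfiable

Constraints 3, 4, 8, and 9 give j < m, m < k, k < n, n ≤ j. Chaining: j < m < k < n ≤ j, which forces j < j — impossible.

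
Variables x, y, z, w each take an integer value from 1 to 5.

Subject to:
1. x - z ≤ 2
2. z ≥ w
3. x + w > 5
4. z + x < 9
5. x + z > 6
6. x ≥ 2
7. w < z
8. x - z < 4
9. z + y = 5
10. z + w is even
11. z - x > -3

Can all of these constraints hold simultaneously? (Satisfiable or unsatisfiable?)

Satisfiable

The assignment x = 5, y = 2, z = 3, w = 1 works:
  constraint 1 holds since x - z = 2.
  constraint 3 holds since x + w = 6.
  constraint 4 holds since z + x = 8.
The rest check out directly.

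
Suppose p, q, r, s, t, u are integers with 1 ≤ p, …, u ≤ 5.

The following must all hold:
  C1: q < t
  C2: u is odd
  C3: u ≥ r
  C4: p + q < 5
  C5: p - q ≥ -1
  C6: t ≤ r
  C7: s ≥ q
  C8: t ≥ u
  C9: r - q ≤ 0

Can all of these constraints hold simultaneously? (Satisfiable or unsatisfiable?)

Constraints 1, 6, and 9 give t ≤ r, r ≤ q, q < t. Chaining: t ≤ r ≤ q < t, which forces t < t — impossible.

Unsatisfiable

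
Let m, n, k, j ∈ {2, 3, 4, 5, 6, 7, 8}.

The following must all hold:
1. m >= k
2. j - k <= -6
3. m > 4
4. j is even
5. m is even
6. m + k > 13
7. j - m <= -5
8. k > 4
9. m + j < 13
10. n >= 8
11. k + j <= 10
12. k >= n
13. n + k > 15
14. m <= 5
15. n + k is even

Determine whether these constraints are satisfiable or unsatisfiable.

Unsatisfiable

From constraints 10 and 12: k ≥ n and n ≥ 8, so k ≥ 8. From constraints 1 and 14: k ≤ m and m ≤ 5, so k ≤ 5. But 5 < 8, so no value of k works.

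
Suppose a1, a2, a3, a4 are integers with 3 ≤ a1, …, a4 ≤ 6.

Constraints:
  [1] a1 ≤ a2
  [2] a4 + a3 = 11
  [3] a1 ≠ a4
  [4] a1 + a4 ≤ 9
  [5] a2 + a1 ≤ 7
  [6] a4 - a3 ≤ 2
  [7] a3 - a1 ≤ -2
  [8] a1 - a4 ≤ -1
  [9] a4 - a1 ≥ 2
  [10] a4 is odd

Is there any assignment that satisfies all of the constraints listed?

Constraints 6, 7, and 9 give a1 − a3 ≥ 2, a3 − a4 ≥ -2, a4 − a1 ≥ 2.
Adding all 3 inequalities: the left sides telescope to 0, and the right sides sum to 2 + (-2) + 2 = 2. So 0 ≥ 2, which is false.

Unsatisfiable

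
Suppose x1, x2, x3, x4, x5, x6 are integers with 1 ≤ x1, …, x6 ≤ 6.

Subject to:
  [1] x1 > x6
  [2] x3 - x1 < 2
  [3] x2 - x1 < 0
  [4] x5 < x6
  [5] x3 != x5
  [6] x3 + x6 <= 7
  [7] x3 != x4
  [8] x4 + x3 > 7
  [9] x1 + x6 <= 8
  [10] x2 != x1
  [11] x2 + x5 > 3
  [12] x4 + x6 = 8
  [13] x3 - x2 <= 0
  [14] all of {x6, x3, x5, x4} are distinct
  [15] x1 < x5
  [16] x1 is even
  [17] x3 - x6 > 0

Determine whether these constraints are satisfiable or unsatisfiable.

Constraints 3, 4, 13, 15, and 17 give x6 < x3, x3 ≤ x2, x2 < x1, x1 < x5, x5 < x6. Chaining: x6 < x3 ≤ x2 < x1 < x5 < x6, which forces x6 < x6 — impossible.

Unsatisfiable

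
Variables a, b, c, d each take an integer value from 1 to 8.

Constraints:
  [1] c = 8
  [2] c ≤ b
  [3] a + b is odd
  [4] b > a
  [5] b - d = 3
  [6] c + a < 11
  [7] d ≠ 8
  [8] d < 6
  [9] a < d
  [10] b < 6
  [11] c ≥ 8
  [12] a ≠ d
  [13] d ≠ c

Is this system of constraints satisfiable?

Unsatisfiable

From constraints 2 and 11: b ≥ c and c ≥ 8, so b ≥ 8. From constraint 10: b ≤ 5. But 5 < 8, so no value of b works.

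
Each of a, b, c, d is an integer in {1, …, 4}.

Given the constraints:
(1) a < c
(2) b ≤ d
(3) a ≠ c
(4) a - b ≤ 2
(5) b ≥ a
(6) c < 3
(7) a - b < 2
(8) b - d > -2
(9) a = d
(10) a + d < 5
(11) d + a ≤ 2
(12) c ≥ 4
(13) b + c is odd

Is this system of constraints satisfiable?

Unsatisfiable

From constraint 12: c ≥ 4. From constraint 6: c ≤ 2. But 2 < 4, so no value of c works.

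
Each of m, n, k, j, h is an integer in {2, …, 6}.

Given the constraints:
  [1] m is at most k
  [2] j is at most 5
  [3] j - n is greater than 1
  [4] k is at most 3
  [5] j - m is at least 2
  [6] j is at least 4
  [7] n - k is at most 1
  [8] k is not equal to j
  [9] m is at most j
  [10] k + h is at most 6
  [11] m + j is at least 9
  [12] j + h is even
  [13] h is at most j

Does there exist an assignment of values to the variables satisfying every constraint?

From constraints 1 and 4: m ≤ k ≤ 3. From constraint 2: j ≤ 5. Hence m + j ≤ 8. But constraint 11 requires m + j ≥ 9, and 9 > 8. Contradiction.

Unsatisfiable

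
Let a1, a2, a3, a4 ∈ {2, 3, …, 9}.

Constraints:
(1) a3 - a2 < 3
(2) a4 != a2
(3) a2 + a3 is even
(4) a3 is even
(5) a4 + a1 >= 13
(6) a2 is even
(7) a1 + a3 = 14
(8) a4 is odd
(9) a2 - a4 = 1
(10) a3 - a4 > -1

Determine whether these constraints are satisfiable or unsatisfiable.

Take a1 = 8, a2 = 6, a3 = 6, a4 = 5. Then constraint 1: a3 - a2 = 0; constraint 5: a4 + a1 = 13, and every other listed constraint is also met.

Satisfiable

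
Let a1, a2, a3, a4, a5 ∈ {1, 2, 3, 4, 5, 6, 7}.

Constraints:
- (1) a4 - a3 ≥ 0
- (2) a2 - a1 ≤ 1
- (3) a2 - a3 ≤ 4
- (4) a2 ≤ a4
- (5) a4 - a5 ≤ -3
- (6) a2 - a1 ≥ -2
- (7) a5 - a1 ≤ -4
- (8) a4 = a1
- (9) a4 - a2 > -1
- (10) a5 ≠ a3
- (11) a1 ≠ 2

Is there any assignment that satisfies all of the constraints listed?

Unsatisfiable

Constraints 1, 3, 5, 6, and 7 give a4 − a3 ≥ 0, a3 − a2 ≥ -4, a2 − a1 ≥ -2, a1 − a5 ≥ 4, a5 − a4 ≥ 3.
Adding all 5 inequalities: the left sides telescope to 0, and the right sides sum to 0 + (-4) + (-2) + 4 + 3 = 1. So 0 ≥ 1, which is false.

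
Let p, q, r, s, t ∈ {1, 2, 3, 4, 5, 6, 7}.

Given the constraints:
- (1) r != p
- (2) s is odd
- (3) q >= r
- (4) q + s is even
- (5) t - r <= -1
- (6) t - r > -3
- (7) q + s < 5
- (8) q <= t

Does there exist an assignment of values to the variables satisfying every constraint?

Constraints 3, 5, and 8 give r ≤ q, q ≤ t, t < r. Chaining: r ≤ q ≤ t < r, which forces r < r — impossible.

Unsatisfiable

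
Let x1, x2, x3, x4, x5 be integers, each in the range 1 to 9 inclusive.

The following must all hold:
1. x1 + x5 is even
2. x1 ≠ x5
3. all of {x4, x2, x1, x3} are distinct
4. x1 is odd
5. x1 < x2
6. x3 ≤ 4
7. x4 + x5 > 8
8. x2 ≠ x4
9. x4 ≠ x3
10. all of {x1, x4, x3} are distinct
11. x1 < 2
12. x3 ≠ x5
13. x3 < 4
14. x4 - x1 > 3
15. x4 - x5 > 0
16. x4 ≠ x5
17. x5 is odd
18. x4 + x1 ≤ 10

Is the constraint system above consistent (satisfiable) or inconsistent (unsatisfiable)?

Satisfiable

Take x1 = 1, x2 = 8, x3 = 3, x4 = 6, x5 = 5. Then constraint 7: x4 + x5 = 11; constraint 14: x4 - x1 = 5, and every other listed constraint is also met.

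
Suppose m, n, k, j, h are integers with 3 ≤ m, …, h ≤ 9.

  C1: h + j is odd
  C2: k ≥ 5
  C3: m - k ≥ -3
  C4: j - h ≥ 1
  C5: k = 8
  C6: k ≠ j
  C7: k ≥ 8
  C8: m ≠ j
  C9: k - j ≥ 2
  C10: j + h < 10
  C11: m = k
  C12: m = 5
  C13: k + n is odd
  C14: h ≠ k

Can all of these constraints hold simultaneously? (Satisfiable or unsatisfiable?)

Constraint 12 fixes m = 5 and constraint 5 fixes k = 8, but constraint 11 requires m = k. Since 5 ≠ 8, contradiction.

Unsatisfiable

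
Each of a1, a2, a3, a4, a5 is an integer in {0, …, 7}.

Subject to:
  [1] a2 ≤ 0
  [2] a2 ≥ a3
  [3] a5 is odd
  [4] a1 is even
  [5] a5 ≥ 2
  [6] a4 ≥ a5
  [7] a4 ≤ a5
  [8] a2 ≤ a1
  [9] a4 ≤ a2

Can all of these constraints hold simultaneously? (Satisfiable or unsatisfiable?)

Unsatisfiable

From constraints 5 and 6: a4 ≥ a5 and a5 ≥ 2, so a4 ≥ 2. From constraints 1 and 9: a4 ≤ a2 and a2 ≤ 0, so a4 ≤ 0. But 0 < 2, so no value of a4 works.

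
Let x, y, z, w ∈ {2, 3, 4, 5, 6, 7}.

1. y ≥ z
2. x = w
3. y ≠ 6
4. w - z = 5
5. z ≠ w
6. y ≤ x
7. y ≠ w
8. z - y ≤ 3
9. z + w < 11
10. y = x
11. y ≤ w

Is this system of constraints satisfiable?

Unsatisfiable

From constraints 2 and 10, y = x = w, so y = w. But constraint 7 says y ≠ w. Contradiction.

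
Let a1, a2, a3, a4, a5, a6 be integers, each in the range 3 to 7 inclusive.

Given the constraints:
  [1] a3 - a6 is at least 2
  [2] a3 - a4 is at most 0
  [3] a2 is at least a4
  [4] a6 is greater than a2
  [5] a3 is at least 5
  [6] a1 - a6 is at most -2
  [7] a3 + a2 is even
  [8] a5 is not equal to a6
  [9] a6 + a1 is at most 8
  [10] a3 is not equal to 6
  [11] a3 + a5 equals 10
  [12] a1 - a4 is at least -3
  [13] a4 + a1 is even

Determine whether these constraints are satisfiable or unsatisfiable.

Constraints 1, 2, 6, and 12 give a3 − a6 ≥ 2, a6 − a1 ≥ 2, a1 − a4 ≥ -3, a4 − a3 ≥ 0.
Adding all 4 inequalities: the left sides telescope to 0, and the right sides sum to 2 + 2 + (-3) + 0 = 1. So 0 ≥ 1, which is false.

Unsatisfiable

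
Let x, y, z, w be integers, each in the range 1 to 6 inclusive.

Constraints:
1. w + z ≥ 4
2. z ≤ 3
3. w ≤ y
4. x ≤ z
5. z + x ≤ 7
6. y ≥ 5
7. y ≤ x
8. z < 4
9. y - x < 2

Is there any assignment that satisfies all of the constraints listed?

Unsatisfiable

From constraints 6 and 7: x ≥ y and y ≥ 5, so x ≥ 5. From constraints 2 and 4: x ≤ z and z ≤ 3, so x ≤ 3. But 3 < 5, so no value of x works.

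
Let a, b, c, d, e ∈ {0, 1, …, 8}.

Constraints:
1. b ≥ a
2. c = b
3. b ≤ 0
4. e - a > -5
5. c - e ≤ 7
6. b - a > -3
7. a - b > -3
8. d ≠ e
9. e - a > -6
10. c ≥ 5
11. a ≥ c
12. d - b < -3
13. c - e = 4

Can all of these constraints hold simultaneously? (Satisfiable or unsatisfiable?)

From constraints 10 and 11: a ≥ c and c ≥ 5, so a ≥ 5. From constraints 1 and 3: a ≤ b and b ≤ 0, so a ≤ 0. But 0 < 5, so no value of a works.

Unsatisfiable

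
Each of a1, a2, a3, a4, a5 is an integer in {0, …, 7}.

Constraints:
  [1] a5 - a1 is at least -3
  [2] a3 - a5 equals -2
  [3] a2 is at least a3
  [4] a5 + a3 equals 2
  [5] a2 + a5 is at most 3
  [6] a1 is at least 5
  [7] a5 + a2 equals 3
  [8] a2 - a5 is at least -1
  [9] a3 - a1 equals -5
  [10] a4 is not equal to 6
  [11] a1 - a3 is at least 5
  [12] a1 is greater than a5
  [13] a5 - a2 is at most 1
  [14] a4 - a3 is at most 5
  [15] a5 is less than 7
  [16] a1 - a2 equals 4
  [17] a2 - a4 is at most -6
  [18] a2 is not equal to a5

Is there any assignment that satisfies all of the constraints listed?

Unsatisfiable

Constraints 1, 11, 13, 14, and 17 give a1 − a3 ≥ 5, a3 − a4 ≥ -5, a4 − a2 ≥ 6, a2 − a5 ≥ -1, a5 − a1 ≥ -3.
Adding all 5 inequalities: the left sides telescope to 0, and the right sides sum to 5 + (-5) + 6 + (-1) + (-3) = 2. So 0 ≥ 2, which is false.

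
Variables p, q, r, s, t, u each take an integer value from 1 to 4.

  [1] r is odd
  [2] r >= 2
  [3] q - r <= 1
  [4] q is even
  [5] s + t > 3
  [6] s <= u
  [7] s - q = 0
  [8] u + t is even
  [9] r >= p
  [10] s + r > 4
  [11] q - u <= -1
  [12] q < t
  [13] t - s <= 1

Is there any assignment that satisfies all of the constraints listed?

Satisfiable

Setting (p, q, r, s, t, u) = (3, 2, 3, 2, 3, 3) satisfies everything: constraint 3: q - r = -1; constraint 5: s + t = 5; constraint 7: s - q = 0, and the others follow.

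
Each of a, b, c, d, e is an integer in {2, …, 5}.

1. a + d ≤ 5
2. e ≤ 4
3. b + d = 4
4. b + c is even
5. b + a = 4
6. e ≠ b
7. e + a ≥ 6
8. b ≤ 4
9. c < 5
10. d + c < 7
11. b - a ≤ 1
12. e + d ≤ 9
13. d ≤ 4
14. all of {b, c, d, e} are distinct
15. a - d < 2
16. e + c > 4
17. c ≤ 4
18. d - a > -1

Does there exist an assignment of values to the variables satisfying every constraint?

Constraints 2, 8, 13, and 17 confine each of b, c, d, e to the 3 values {2, …, 4} (the domain already gives each ≥ 2).
Constraint 14 requires all 4 of them to be distinct, but only 3 values are available — impossible by the pigeonhole principle.

Unsatisfiable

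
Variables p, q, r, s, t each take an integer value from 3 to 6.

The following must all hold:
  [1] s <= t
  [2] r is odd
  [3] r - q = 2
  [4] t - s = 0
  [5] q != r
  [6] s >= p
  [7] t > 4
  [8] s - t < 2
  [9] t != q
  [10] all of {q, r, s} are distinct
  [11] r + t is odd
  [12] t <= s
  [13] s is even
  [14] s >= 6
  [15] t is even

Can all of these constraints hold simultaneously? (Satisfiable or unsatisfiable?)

The assignment p = 5, q = 3, r = 5, s = 6, t = 6 works:
  constraint 3 holds since r - q = 2.
  constraint 4 holds since t - s = 0.
The rest check out directly.

Satisfiable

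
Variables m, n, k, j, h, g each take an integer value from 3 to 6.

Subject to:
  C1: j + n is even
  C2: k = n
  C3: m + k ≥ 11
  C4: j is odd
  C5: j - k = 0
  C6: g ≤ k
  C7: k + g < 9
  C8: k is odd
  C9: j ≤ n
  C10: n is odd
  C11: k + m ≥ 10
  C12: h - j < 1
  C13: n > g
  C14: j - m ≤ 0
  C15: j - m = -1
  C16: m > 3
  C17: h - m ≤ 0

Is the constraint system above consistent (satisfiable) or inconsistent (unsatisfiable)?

Setting (m, n, k, j, h, g) = (6, 5, 5, 5, 4, 3) satisfies everything: constraint 3: m + k = 11; constraint 5: j - k = 0; constraint 7: k + g = 8, and the others follow.

Satisfiable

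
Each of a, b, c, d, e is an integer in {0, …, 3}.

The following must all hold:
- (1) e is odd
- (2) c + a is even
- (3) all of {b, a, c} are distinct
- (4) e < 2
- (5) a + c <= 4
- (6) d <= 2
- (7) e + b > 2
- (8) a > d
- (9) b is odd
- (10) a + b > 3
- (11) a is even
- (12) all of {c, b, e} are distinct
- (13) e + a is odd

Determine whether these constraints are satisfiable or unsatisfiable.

Satisfiable

One satisfying assignment is a = 2, b = 3, c = 0, d = 1, e = 1.
For the less obvious constraints — constraint 5: a + c = 2; constraint 7: e + b = 4; constraint 10: a + b = 5 — and the others hold by inspection.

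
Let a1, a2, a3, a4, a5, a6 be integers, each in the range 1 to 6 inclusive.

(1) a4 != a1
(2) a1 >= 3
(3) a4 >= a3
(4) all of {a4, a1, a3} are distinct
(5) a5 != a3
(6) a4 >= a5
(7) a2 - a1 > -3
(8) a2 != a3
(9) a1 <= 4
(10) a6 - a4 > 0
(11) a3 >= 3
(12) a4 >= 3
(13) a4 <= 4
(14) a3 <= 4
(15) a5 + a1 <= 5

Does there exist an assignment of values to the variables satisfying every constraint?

Constraints 2, 9, 11, 12, 13, and 14 confine each of a4, a1, a3 to the 2 values {3, 4}.
Constraint 4 requires all 3 of them to be distinct, but only 2 values are available — impossible by the pigeonhole principle.

Unsatisfiable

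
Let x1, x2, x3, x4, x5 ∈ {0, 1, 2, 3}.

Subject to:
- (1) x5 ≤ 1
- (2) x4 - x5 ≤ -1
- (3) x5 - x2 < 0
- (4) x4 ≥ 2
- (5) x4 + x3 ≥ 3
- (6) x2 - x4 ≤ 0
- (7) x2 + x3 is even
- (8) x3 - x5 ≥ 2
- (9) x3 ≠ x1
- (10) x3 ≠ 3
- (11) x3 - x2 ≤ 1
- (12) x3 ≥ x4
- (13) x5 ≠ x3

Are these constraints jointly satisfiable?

Unsatisfiable

Constraints 2, 6, 8, and 11 give x3 − x5 ≥ 2, x5 − x4 ≥ 1, x4 − x2 ≥ 0, x2 − x3 ≥ -1.
Adding all 4 inequalities: the left sides telescope to 0, and the right sides sum to 2 + 1 + 0 + (-1) = 2. So 0 ≥ 2, which is false.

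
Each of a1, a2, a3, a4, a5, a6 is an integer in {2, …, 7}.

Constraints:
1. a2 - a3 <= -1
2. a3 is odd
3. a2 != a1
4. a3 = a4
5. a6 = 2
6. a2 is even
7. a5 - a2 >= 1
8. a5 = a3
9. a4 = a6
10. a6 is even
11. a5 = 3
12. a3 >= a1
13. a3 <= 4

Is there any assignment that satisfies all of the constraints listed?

Constraint 11 fixes a5 = 3 and constraint 5 fixes a6 = 2. Constraints 4, 8, and 9 give a5 = a3 = a4 = a6, so a5 = a6. But 3 ≠ 2 — contradiction.

Unsatisfiable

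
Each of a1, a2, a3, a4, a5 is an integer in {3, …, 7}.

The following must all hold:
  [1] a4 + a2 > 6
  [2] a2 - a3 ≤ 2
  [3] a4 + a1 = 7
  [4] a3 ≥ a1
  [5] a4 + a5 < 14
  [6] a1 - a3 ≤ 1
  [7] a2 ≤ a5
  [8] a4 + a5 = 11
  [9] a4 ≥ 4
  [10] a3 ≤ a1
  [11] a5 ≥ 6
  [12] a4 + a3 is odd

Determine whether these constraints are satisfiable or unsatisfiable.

One satisfying assignment is a1 = 3, a2 = 4, a3 = 3, a4 = 4, a5 = 7.
For the less obvious constraints — constraint 1: a4 + a2 = 8; constraint 2: a2 - a3 = 1 — and the others hold by inspection.

Satisfiable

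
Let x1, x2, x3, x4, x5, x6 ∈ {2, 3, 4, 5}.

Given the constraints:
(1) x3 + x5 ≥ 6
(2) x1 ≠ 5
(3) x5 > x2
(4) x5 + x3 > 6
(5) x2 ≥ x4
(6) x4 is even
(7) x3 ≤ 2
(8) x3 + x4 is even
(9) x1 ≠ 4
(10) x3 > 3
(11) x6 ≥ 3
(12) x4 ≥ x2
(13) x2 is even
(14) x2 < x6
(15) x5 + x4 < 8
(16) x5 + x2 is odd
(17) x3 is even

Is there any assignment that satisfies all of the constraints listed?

Unsatisfiable

From constraint 10: x3 ≥ 4. From constraint 7: x3 ≤ 2. But 2 < 4, so no value of x3 works.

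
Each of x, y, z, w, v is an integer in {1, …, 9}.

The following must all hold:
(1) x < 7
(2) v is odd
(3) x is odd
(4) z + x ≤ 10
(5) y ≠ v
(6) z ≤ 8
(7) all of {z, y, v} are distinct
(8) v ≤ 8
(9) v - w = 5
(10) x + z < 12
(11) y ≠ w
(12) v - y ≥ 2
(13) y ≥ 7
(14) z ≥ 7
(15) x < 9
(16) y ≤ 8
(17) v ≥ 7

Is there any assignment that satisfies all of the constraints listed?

Unsatisfiable

Constraints 6, 8, 13, 14, 16, and 17 confine each of z, y, v to the 2 values {7, 8}.
Constraint 7 requires all 3 of them to be distinct, but only 2 values are available — impossible by the pigeonhole principle.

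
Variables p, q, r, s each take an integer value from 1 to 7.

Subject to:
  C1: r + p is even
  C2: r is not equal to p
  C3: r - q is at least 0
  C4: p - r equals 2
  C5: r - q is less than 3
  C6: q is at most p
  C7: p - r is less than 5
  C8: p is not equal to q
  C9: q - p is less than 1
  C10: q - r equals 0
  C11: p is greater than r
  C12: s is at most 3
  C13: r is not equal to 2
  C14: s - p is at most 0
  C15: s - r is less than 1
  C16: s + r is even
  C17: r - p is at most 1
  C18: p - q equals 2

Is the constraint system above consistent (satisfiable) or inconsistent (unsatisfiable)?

Satisfiable

Try p = 3, q = 1, r = 1, s = 1.
Check constraint 3: r - q = 0; constraint 4: p - r = 2; constraint 5: r - q = 0. The remaining constraints are straightforward to verify.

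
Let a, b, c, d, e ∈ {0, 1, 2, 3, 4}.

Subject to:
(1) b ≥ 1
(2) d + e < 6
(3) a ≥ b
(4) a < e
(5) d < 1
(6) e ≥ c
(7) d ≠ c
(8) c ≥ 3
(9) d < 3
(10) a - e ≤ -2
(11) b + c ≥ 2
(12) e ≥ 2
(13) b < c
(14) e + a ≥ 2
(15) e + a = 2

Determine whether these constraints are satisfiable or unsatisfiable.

From constraints 6 and 8: e ≥ c ≥ 3. From constraints 1 and 3: a ≥ b ≥ 1. Hence e + a ≥ 4. But constraint 15 requires e + a = 2, and 2 < 4. Contradiction.

Unsatisfiable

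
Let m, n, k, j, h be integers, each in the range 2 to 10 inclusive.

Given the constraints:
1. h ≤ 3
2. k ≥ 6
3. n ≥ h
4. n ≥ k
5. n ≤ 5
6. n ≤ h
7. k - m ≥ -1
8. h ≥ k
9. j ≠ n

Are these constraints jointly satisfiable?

From constraints 2 and 8: h ≥ k and k ≥ 6, so h ≥ 6. From constraints 3 and 5: h ≤ n and n ≤ 5, so h ≤ 5. But 5 < 6, so no value of h works.

Unsatisfiable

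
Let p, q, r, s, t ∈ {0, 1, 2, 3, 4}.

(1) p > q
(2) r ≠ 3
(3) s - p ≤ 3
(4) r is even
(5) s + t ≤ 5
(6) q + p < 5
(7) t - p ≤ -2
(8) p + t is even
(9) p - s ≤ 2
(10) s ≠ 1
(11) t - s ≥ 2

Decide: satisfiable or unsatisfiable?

Constraints 7, 9, and 11 give t − s ≥ 2, s − p ≥ -2, p − t ≥ 2.
Adding all 3 inequalities: the left sides telescope to 0, and the right sides sum to 2 + (-2) + 2 = 2. So 0 ≥ 2, which is false.

Unsatisfiable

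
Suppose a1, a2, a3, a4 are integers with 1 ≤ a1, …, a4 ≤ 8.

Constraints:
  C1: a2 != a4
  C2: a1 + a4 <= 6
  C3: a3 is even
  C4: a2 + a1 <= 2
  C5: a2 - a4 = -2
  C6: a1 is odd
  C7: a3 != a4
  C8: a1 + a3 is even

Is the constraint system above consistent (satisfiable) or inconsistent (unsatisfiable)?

Constraint 6 makes a1 odd and constraint 3 makes a3 even, so a1 + a3 must be odd. Constraint 8 says a1 + a3 is even — contradiction.

Unsatisfiable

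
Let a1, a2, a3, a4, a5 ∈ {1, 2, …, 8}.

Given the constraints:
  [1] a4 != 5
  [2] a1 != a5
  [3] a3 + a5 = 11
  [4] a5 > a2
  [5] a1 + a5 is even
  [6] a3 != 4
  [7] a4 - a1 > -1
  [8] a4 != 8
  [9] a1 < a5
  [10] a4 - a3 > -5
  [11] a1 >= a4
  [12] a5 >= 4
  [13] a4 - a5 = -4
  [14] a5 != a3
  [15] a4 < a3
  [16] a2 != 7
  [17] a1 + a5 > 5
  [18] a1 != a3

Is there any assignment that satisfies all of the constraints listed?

The assignment a1 = 2, a2 = 5, a3 = 5, a4 = 2, a5 = 6 works:
  constraint 3 holds since a3 + a5 = 11.
  constraint 7 holds since a4 - a1 = 0.
The rest check out directly.

Satisfiable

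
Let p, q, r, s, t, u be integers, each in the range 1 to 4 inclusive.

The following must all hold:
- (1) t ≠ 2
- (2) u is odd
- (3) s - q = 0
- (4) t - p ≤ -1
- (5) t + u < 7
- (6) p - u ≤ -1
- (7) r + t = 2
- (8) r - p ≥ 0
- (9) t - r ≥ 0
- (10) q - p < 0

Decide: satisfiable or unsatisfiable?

Constraints 4, 8, and 9 give p − t ≥ 1, t − r ≥ 0, r − p ≥ 0.
Adding all 3 inequalities: the left sides telescope to 0, and the right sides sum to 1 + 0 + 0 = 1. So 0 ≥ 1, which is false.

Unsatisfiable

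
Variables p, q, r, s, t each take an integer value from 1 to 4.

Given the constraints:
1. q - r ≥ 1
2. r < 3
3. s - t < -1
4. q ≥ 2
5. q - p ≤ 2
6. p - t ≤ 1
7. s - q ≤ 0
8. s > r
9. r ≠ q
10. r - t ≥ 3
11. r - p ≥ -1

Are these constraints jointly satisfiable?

Unsatisfiable

Constraints 1, 5, 6, and 10 give t − p ≥ -1, p − q ≥ -2, q − r ≥ 1, r − t ≥ 3.
Adding all 4 inequalities: the left sides telescope to 0, and the right sides sum to (-1) + (-2) + 1 + 3 = 1. So 0 ≥ 1, which is false.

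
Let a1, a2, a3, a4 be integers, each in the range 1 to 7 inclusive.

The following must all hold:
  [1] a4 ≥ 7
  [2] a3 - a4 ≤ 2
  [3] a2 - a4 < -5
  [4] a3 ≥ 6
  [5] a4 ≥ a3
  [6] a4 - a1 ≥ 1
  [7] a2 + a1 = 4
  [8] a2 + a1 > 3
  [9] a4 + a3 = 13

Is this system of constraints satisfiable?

Take a1 = 3, a2 = 1, a3 = 6, a4 = 7. Then constraint 2: a3 - a4 = -1; constraint 3: a2 - a4 = -6; constraint 6: a4 - a1 = 4, and every other listed constraint is also met.

Satisfiable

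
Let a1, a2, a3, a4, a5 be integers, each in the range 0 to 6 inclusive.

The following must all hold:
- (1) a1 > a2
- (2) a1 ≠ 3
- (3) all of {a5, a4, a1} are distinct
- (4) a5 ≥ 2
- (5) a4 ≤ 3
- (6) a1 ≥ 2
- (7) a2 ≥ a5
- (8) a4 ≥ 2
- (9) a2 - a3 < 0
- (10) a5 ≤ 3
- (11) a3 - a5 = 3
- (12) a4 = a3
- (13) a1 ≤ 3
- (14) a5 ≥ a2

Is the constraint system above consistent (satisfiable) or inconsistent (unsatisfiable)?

Unsatisfiable

Constraints 4, 5, 6, 8, 10, and 13 confine each of a5, a4, a1 to the 2 values {2, 3}.
Constraint 3 requires all 3 of them to be distinct, but only 2 values are available — impossible by the pigeonhole principle.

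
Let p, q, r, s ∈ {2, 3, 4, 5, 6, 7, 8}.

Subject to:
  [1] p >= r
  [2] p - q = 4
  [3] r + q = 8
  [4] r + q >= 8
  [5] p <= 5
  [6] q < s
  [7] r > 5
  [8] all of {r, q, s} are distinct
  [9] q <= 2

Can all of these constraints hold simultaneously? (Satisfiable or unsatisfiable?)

From constraints 1 and 5: r ≤ p ≤ 5. From constraint 9: q ≤ 2. Hence r + q ≤ 7. But constraint 4 requires r + q ≥ 8, and 8 > 7. Contradiction.

Unsatisfiable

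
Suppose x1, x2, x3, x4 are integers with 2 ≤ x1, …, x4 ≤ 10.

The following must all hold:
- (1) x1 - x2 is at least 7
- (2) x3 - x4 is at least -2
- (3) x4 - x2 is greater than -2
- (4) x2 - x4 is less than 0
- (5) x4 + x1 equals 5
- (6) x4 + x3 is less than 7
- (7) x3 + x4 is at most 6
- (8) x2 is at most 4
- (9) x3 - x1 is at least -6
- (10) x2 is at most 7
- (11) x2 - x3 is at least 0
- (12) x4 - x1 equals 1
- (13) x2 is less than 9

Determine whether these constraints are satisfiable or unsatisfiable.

Constraints 1, 9, and 11 give x1 − x2 ≥ 7, x2 − x3 ≥ 0, x3 − x1 ≥ -6.
Adding all 3 inequalities: the left sides telescope to 0, and the right sides sum to 7 + 0 + (-6) = 1. So 0 ≥ 1, which is false.

Unsatisfiable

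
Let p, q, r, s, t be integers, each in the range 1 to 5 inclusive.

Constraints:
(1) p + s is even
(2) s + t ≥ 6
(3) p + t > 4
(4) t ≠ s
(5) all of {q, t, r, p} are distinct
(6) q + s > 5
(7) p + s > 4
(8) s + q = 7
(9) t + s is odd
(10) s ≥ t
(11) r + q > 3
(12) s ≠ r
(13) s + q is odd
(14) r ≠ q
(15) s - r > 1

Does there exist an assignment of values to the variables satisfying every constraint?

Satisfiable

Setting (p, q, r, s, t) = (1, 2, 3, 5, 4) satisfies everything: constraint 2: s + t = 9; constraint 3: p + t = 5; constraint 6: q + s = 7, and the others follow.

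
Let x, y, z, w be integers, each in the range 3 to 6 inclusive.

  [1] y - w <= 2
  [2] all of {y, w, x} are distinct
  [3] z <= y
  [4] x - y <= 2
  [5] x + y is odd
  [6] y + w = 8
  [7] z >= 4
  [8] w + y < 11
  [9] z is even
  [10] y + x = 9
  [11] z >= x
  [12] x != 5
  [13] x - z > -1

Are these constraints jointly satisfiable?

Satisfiable

One satisfying assignment is x = 4, y = 5, z = 4, w = 3.
For the less obvious constraints — constraint 1: y - w = 2; constraint 4: x - y = -1 — and the others hold by inspection.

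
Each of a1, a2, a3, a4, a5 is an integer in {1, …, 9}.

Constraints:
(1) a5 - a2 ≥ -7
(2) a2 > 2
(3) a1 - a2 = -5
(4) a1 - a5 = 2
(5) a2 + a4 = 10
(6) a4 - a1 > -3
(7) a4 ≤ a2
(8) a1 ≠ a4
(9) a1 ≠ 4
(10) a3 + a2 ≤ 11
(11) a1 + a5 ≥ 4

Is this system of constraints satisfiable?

Satisfiable

Try a1 = 3, a2 = 8, a3 = 1, a4 = 2, a5 = 1.
Check constraint 1: a5 - a2 = -7; constraint 3: a1 - a2 = -5. The remaining constraints are straightforward to verify.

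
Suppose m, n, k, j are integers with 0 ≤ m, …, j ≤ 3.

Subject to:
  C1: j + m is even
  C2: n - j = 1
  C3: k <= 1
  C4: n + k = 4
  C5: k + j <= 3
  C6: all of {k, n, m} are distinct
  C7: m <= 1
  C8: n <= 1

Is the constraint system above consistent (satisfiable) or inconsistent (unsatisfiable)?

Constraints 3, 7, and 8 confine each of k, n, m to the 2 values {0, 1} (the domain already gives each ≥ 0).
Constraint 6 requires all 3 of them to be distinct, but only 2 values are available — impossible by the pigeonhole principle.

Unsatisfiable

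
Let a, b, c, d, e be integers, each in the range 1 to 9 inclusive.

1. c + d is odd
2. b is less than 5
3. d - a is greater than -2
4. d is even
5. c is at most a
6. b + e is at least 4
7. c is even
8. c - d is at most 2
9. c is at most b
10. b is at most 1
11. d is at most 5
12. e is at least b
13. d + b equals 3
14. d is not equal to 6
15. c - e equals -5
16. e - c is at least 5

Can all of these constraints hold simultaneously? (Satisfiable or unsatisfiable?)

Unsatisfiable

Constraint 7 makes c even and constraint 4 makes d even, so c + d must be even. Constraint 1 says c + d is odd — contradiction.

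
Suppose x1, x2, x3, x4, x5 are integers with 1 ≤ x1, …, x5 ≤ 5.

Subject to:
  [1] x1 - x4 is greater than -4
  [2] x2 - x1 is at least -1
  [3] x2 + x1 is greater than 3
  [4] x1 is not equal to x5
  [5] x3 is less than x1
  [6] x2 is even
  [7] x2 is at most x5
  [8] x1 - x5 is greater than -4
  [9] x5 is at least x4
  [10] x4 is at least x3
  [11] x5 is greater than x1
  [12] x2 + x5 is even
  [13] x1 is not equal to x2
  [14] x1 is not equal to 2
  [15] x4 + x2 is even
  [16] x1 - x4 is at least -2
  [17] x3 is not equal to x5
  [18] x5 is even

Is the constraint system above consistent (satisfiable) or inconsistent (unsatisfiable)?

Setting (x1, x2, x3, x4, x5) = (3, 2, 2, 4, 4) satisfies everything: constraint 1: x1 - x4 = -1; constraint 2: x2 - x1 = -1, and the others follow.

Satisfiable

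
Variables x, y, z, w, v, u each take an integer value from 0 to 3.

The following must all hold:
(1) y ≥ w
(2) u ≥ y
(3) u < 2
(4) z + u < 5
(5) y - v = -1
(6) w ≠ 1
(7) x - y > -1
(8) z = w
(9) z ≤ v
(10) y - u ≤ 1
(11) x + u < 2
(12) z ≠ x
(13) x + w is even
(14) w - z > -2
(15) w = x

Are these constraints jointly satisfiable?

Unsatisfiable

From constraints 8 and 15, z = w = x, so z = x. But constraint 12 says z ≠ x. Contradiction.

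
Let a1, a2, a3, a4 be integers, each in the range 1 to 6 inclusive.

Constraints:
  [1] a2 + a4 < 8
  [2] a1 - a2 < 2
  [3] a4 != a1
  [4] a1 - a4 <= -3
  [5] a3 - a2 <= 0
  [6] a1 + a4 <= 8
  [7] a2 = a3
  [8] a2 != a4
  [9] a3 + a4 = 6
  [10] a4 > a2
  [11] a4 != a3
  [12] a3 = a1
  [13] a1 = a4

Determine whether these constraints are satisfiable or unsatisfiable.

Unsatisfiable

From constraints 7, 12, and 13, a2 = a3 = a1 = a4, so a2 = a4. But constraint 8 says a2 ≠ a4. Contradiction.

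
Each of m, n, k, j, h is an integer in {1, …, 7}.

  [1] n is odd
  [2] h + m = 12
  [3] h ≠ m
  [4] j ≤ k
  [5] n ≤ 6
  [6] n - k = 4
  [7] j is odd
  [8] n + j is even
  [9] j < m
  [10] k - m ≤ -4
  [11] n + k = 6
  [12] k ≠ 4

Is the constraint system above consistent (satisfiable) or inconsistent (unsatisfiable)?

One satisfying assignment is m = 5, n = 5, k = 1, j = 1, h = 7.
For the less obvious constraints — constraint 2: h + m = 12; constraint 6: n - k = 4 — and the others hold by inspection.

Satisfiable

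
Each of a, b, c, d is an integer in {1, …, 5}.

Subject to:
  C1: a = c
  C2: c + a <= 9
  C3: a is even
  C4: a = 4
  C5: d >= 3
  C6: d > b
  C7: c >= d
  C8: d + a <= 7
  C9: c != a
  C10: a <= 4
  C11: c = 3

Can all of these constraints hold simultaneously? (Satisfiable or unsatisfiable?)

Unsatisfiable

Constraint 4 fixes a = 4 and constraint 11 fixes c = 3, but constraint 1 requires a = c. Since 4 ≠ 3, contradiction.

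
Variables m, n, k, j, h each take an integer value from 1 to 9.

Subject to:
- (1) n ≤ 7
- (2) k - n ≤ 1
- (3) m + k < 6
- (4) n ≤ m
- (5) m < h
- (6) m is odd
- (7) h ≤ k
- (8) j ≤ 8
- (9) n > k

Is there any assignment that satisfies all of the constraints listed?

Constraints 4, 5, 7, and 9 give m < h, h ≤ k, k < n, n ≤ m. Chaining: m < h ≤ k < n ≤ m, which forces m < m — impossible.

Unsatisfiable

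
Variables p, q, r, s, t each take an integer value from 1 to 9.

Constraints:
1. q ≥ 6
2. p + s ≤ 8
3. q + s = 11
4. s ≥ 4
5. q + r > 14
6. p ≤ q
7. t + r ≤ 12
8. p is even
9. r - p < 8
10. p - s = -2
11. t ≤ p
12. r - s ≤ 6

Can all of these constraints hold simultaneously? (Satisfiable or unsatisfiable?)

Satisfiable

Try p = 2, q = 7, r = 9, s = 4, t = 1.
Check constraint 2: p + s = 6; constraint 3: q + s = 11. The remaining constraints are straightforward to verify.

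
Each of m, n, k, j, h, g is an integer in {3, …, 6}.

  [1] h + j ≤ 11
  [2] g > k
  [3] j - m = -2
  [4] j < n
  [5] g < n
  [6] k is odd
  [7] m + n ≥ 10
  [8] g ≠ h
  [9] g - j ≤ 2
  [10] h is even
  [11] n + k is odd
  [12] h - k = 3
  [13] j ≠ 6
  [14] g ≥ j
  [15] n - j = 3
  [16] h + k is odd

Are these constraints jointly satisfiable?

One satisfying assignment is m = 5, n = 6, k = 3, j = 3, h = 6, g = 4.
For the less obvious constraints — constraint 1: h + j = 9; constraint 3: j - m = -2; constraint 7: m + n = 11 — and the others hold by inspection.

Satisfiable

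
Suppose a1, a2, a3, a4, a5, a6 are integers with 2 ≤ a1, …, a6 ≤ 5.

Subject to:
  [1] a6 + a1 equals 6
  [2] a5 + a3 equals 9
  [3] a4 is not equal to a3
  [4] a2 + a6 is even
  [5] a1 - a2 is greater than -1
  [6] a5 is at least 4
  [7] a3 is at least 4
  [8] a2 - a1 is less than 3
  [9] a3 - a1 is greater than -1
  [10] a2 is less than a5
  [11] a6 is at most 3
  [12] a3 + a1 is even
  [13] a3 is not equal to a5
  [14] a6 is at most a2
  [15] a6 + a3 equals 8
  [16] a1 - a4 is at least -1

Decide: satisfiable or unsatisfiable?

Satisfiable

Try a1 = 3, a2 = 3, a3 = 5, a4 = 4, a5 = 4, a6 = 3.
Check constraint 1: a6 + a1 = 6; constraint 2: a5 + a3 = 9. The remaining constraints are straightforward to verify.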